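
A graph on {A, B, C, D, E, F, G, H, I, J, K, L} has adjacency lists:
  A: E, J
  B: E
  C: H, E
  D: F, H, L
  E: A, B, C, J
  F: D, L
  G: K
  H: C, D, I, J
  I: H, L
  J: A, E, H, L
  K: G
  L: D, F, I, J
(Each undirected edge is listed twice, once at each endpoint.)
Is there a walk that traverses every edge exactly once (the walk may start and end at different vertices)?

Degrees: A:2, B:1, C:2, D:3, E:4, F:2, G:1, H:4, I:2, J:4, K:1, L:4
Odd-degree vertices: B, D, G, K (4 total).
With 4 odd-degree vertices (more than two), no single trail can use every edge.

No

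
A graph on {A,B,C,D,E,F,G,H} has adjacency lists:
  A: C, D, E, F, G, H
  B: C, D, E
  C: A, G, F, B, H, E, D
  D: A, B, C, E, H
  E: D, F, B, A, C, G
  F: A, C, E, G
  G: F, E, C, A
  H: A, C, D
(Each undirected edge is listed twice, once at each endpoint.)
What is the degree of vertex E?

6

Neighbors of E: A, B, C, D, F, G.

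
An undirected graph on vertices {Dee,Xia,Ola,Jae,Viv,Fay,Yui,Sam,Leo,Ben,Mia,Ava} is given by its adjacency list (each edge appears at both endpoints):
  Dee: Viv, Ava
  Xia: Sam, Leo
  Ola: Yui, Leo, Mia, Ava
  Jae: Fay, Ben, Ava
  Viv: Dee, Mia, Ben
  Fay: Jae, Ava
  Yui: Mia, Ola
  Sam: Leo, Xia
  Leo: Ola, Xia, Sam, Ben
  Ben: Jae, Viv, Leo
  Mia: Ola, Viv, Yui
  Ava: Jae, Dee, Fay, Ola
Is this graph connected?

Starting from Dee and exploring outward reaches every vertex (Dee, Ava, Viv, Ola, Fay, Jae, Ben, Mia, Leo, Yui, Xia, Sam); the graph is connected.

Yes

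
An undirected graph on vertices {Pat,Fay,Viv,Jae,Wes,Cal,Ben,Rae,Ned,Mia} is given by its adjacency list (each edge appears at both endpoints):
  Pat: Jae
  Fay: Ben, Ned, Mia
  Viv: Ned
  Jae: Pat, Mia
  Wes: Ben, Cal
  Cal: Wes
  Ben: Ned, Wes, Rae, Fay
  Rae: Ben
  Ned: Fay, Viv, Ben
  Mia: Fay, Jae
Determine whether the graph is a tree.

No

|V| = 10, |E| = 10.
Connected but with 10 > 9 edges, so it has a cycle and is not a tree.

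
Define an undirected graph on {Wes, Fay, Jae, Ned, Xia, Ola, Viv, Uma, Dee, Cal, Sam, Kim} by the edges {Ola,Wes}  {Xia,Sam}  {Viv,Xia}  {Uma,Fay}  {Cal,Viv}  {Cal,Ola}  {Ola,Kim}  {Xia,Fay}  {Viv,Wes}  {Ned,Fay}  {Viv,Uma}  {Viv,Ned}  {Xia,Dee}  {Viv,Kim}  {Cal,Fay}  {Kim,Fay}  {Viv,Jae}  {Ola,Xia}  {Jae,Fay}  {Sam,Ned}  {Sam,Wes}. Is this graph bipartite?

Yes

Color {Fay, Ola, Viv, Dee, Sam} black and {Wes, Jae, Ned, Xia, Uma, Cal, Kim} white. No edge joins two same-colored vertices, so the graph is bipartite.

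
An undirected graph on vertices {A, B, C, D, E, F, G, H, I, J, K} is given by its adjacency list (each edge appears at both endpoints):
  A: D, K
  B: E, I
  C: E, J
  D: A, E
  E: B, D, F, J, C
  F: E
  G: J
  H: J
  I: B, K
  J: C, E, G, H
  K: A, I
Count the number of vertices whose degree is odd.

Degrees: A:2, B:2, C:2, D:2, E:5, F:1, G:1, H:1, I:2, J:4, K:2
Odd-degree vertices: E, F, G, H.

4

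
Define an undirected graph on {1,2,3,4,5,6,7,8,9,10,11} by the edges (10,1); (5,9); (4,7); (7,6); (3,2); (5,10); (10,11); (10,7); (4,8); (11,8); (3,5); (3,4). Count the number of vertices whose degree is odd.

Degrees: 1:1, 2:1, 3:3, 4:3, 5:3, 6:1, 7:3, 8:2, 9:1, 10:4, 11:2
Odd-degree vertices: 1, 2, 3, 4, 5, 6, 7, 9.

8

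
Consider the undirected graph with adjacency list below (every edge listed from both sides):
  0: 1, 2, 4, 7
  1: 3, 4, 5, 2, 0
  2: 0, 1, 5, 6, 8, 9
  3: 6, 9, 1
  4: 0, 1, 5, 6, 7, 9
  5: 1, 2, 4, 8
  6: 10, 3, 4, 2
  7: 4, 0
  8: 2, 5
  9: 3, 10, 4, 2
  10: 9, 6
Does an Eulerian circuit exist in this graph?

No

Degrees: 0:4, 1:5, 2:6, 3:3, 4:6, 5:4, 6:4, 7:2, 8:2, 9:4, 10:2
Vertices with odd degree: 1, 3. An Eulerian circuit requires all degrees even.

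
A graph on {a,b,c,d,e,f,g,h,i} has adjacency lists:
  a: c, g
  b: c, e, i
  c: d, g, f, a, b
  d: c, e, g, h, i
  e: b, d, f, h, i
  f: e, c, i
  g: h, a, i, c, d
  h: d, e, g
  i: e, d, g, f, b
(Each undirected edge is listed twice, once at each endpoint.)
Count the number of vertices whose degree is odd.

8

Degrees: a:2, b:3, c:5, d:5, e:5, f:3, g:5, h:3, i:5
Odd-degree vertices: b, c, d, e, f, g, h, i.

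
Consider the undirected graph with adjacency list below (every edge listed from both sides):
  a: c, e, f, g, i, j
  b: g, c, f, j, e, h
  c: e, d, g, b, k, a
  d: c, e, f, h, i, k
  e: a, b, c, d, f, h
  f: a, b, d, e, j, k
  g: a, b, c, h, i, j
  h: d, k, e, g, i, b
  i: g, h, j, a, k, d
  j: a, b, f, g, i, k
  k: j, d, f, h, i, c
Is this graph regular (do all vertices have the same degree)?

Yes

Degrees: a:6, b:6, c:6, d:6, e:6, f:6, g:6, h:6, i:6, j:6, k:6
All degrees equal 6; the graph is regular.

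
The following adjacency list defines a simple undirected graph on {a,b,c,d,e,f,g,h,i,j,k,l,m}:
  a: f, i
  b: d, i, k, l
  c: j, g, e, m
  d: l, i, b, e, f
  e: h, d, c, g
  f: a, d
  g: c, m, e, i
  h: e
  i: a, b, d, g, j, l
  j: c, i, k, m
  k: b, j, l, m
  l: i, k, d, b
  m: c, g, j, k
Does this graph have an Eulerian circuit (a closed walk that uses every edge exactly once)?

Degrees: a:2, b:4, c:4, d:5, e:4, f:2, g:4, h:1, i:6, j:4, k:4, l:4, m:4
d, h have odd degree; an Eulerian circuit needs every degree to be even, so none exists.

No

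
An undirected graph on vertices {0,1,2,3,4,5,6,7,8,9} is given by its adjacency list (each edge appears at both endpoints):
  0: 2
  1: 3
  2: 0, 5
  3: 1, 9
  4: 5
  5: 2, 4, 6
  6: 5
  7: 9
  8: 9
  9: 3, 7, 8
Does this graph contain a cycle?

|V| = 10, |E| = 8, number of components = 2.
Since 8 = 10 - 2, the graph is a forest and contains no cycle.

No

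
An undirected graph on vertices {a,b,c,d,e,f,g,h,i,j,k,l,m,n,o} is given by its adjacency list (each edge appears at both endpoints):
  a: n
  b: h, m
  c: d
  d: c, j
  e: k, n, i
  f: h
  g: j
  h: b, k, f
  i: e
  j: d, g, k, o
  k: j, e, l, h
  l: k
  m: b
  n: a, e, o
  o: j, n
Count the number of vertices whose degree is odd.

Degrees: a:1, b:2, c:1, d:2, e:3, f:1, g:1, h:3, i:1, j:4, k:4, l:1, m:1, n:3, o:2
Odd-degree vertices: a, c, e, f, g, h, i, l, m, n.

10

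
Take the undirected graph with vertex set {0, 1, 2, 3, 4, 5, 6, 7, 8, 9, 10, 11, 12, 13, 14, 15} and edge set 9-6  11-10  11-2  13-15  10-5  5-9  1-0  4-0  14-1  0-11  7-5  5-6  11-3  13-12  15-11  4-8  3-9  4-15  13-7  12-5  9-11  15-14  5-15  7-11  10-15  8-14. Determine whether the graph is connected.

Yes

A breadth-first search from 0 visits 0, 11, 4, 1, 15, 2, 3, 10, 9, 7, 8, 14, 13, 5, 6, 12 — all 16 vertices — so the graph is connected.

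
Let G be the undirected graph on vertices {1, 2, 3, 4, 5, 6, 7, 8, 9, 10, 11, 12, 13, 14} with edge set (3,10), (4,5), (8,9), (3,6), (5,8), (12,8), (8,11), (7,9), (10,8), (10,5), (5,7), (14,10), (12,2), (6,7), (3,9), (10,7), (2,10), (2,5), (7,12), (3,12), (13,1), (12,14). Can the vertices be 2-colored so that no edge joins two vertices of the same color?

8-5-10-8 is an odd cycle (length 3), and a bipartite graph can contain only even cycles.

No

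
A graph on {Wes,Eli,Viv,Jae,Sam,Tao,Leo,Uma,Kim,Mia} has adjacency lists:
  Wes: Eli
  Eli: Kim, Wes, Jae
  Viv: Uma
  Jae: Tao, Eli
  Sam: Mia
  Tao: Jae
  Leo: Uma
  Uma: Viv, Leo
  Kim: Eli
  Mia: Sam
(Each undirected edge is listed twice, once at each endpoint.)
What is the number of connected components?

Component: {Sam, Mia}
Component: {Viv, Leo, Uma}
Component: {Wes, Eli, Jae, Tao, Kim}

3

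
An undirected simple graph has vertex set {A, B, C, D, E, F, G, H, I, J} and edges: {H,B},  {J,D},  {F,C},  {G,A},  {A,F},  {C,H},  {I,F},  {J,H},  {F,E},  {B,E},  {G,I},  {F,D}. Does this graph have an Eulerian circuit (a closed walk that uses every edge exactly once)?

No

Degrees: A:2, B:2, C:2, D:2, E:2, F:5, G:2, H:3, I:2, J:2
Vertices with odd degree: F, H. An Eulerian circuit requires all degrees even.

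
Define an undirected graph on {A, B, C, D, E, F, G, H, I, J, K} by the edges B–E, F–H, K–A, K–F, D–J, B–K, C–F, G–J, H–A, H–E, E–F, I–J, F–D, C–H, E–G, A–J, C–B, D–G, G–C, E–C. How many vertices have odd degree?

Degrees: A:3, B:3, C:5, D:3, E:5, F:5, G:4, H:4, I:1, J:4, K:3
Odd-degree vertices: A, B, C, D, E, F, I, K.

8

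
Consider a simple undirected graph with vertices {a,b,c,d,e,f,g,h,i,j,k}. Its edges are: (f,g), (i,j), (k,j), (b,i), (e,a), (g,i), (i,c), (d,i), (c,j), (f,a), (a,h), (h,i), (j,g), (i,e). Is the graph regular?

No

Degrees: a:3, b:1, c:2, d:1, e:2, f:2, g:3, h:2, i:7, j:4, k:1
Degrees are not all equal (e.g. deg(b)=1 but deg(i)=7); not regular.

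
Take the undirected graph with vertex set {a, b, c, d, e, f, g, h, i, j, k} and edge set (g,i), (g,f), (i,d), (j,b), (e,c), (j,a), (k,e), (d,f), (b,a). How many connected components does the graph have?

Component: {h}
Component: {a, b, j}
Component: {c, e, k}
Component: {d, f, g, i}

4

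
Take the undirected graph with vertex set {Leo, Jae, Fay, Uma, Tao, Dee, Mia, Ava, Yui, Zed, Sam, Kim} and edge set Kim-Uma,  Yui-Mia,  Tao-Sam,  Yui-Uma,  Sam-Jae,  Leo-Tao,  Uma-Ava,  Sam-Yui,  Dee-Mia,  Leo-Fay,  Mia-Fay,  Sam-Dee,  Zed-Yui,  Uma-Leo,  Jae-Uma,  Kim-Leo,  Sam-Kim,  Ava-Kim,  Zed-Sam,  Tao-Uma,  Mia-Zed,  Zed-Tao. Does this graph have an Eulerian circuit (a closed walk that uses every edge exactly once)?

Yes

Degrees: Leo:4, Jae:2, Fay:2, Uma:6, Tao:4, Dee:2, Mia:4, Ava:2, Yui:4, Zed:4, Sam:6, Kim:4
Every vertex has even degree and the edges form a single connected piece, so an Eulerian circuit exists.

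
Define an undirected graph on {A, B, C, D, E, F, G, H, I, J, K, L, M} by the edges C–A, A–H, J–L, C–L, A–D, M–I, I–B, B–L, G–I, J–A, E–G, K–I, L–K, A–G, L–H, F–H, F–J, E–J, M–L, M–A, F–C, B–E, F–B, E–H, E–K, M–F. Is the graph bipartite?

Yes

A valid 2-coloring puts {B, C, D, G, H, J, K, M} on one side and {A, E, F, I, L} on the other; every edge crosses between the two sides.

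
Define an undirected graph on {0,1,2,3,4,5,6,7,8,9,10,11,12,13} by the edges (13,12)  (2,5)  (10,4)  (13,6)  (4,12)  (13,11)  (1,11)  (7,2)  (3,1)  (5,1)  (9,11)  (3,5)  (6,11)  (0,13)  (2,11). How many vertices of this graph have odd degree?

8

Degrees: 0:1, 1:3, 2:3, 3:2, 4:2, 5:3, 6:2, 7:1, 8:0, 9:1, 10:1, 11:5, 12:2, 13:4
Odd-degree vertices: 0, 1, 2, 5, 7, 9, 10, 11.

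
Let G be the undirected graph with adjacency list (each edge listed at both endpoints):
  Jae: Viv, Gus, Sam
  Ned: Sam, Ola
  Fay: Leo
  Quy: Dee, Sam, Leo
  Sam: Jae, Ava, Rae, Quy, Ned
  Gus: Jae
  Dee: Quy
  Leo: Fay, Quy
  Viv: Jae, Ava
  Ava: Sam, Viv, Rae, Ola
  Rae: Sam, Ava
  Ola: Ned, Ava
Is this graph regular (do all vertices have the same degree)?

No

Degrees: Jae:3, Ned:2, Fay:1, Quy:3, Sam:5, Gus:1, Dee:1, Leo:2, Viv:2, Ava:4, Rae:2, Ola:2
Degrees are not all equal (e.g. deg(Fay)=1 but deg(Sam)=5); not regular.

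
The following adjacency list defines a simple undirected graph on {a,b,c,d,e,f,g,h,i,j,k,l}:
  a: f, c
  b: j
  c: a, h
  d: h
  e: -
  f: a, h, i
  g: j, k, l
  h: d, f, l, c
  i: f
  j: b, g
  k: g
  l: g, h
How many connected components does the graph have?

Component: {e}
Component: {a, b, c, d, f, g, h, i, j, k, l}

2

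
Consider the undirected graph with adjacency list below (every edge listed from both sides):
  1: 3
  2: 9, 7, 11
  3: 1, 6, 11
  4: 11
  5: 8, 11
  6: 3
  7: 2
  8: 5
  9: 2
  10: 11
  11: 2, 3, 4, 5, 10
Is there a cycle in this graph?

The graph has 11 vertices, 10 edges, and 1 connected component.
A forest on 11 vertices with 1 component has exactly 10 edges, which matches — so no cycle.

No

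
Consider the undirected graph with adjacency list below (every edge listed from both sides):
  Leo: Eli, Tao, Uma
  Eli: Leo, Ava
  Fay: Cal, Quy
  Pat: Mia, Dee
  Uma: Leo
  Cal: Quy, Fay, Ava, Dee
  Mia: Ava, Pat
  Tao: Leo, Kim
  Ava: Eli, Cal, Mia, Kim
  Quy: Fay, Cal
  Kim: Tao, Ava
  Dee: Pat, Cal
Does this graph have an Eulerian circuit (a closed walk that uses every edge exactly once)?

Degrees: Leo:3, Eli:2, Fay:2, Pat:2, Uma:1, Cal:4, Mia:2, Tao:2, Ava:4, Quy:2, Kim:2, Dee:2
Leo, Uma have odd degree; an Eulerian circuit needs every degree to be even, so none exists.

No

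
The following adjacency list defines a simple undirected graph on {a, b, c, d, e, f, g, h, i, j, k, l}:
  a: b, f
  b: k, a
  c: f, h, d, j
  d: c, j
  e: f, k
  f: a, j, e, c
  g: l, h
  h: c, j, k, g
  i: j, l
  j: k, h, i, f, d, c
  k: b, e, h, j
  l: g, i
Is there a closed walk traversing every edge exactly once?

Yes

Degrees: a:2, b:2, c:4, d:2, e:2, f:4, g:2, h:4, i:2, j:6, k:4, l:2
All degrees are even and the non-isolated vertices are connected — an Eulerian circuit exists.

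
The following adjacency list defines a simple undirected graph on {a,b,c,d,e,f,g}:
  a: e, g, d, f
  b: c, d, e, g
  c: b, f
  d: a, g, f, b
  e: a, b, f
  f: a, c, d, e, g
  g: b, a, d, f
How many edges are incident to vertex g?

4

Neighbors of g: a, b, d, f.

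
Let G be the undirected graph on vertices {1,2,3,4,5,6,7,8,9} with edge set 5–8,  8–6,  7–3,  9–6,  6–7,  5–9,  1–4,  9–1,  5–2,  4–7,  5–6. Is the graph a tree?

The graph has 9 vertices and 11 edges.
A tree on 9 vertices has exactly 8 edges; this graph has 11, so it contains a cycle and is not a tree.

No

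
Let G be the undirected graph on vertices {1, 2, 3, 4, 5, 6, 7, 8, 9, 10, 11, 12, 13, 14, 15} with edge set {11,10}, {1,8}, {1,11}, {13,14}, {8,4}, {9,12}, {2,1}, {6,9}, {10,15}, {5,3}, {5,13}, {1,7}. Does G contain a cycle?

No

The graph has 15 vertices, 12 edges, and 3 connected components.
A forest on 15 vertices with 3 components has exactly 12 edges, which matches — so no cycle.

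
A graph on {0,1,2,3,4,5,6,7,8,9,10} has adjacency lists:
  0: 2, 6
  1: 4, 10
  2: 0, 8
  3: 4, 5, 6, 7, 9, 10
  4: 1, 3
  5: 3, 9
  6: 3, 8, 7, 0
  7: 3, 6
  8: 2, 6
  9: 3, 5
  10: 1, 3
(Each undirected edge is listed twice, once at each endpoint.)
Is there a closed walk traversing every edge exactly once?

Degrees: 0:2, 1:2, 2:2, 3:6, 4:2, 5:2, 6:4, 7:2, 8:2, 9:2, 10:2
Every vertex has even degree and the edges form a single connected piece, so an Eulerian circuit exists.

Yes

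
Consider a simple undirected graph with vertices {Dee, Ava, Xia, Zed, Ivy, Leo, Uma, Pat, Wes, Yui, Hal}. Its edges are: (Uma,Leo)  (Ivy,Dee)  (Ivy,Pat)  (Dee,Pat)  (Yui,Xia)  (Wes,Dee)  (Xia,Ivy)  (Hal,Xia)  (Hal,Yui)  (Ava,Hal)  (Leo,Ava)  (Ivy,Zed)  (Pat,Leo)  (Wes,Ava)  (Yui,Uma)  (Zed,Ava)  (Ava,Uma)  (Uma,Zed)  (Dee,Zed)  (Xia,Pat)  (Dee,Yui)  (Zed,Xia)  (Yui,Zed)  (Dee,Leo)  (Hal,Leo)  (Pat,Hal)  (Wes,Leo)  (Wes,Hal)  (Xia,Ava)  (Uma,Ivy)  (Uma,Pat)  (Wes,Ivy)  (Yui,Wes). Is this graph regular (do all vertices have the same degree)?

Yes

Degrees: Dee:6, Ava:6, Xia:6, Zed:6, Ivy:6, Leo:6, Uma:6, Pat:6, Wes:6, Yui:6, Hal:6
All degrees equal 6; the graph is regular.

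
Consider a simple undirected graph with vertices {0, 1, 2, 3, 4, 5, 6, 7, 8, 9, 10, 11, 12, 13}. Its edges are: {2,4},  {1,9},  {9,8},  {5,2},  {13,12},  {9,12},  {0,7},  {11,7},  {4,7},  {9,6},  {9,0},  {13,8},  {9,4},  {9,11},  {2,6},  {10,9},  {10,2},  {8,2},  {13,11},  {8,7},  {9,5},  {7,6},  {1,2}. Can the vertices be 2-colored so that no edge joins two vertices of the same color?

Partition the vertices as {2, 3, 7, 9, 13} vs {0, 1, 4, 5, 6, 8, 10, 11, 12}. Each listed edge has one endpoint in each part, so the graph is bipartite.

Yes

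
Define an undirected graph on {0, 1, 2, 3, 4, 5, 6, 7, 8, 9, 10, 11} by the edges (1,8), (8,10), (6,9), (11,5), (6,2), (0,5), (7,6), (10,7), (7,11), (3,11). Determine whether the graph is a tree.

|V| = 12, |E| = 10.
It splits into 2 components, so it cannot be a tree.

No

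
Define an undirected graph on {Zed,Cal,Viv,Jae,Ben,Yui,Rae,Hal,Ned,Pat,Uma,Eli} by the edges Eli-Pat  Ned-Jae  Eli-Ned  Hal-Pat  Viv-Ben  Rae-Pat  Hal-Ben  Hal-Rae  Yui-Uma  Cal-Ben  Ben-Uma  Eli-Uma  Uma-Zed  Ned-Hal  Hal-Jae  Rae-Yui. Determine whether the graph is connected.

Yes

A breadth-first search from Zed visits Zed, Uma, Yui, Ben, Eli, Rae, Hal, Viv, Cal, Ned, Pat, Jae — all 12 vertices — so the graph is connected.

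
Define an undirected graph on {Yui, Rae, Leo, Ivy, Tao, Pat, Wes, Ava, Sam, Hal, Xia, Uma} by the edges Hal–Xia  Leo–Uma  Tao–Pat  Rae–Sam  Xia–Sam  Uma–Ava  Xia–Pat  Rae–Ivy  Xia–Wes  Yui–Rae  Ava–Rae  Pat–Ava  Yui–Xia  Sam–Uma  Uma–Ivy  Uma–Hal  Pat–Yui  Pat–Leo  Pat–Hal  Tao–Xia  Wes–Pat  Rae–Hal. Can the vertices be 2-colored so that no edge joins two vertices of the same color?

The cycle Pat-Xia-Hal-Pat has length 3, which is odd, so the graph is not bipartite.

No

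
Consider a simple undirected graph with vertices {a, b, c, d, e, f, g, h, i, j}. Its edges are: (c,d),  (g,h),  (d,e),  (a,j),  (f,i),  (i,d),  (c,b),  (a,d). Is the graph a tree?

The graph has 10 vertices and 8 edges.
It splits into 2 components, so it cannot be a tree.

No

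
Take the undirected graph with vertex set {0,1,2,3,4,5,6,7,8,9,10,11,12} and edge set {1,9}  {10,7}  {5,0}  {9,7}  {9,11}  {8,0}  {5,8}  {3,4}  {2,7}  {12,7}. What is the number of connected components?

4

Component: {6}
Component: {3, 4}
Component: {0, 5, 8}
Component: {1, 2, 7, 9, 10, 11, 12}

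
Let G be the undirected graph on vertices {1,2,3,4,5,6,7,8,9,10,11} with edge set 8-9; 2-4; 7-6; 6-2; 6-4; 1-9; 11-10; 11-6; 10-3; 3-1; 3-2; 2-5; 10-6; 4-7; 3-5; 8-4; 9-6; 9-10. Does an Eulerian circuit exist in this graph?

Yes

Degrees: 1:2, 2:4, 3:4, 4:4, 5:2, 6:6, 7:2, 8:2, 9:4, 10:4, 11:2
Every vertex has even degree and the edges form a single connected piece, so an Eulerian circuit exists.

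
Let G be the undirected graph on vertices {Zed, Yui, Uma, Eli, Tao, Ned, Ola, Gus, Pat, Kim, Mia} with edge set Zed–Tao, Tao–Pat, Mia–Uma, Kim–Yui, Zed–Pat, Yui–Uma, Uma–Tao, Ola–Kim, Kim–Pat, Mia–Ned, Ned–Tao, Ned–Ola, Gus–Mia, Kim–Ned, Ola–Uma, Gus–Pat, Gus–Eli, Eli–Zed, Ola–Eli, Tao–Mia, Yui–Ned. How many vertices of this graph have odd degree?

Degrees: Zed:3, Yui:3, Uma:4, Eli:3, Tao:5, Ned:5, Ola:4, Gus:3, Pat:4, Kim:4, Mia:4
Odd-degree vertices: Zed, Yui, Eli, Tao, Ned, Gus.

6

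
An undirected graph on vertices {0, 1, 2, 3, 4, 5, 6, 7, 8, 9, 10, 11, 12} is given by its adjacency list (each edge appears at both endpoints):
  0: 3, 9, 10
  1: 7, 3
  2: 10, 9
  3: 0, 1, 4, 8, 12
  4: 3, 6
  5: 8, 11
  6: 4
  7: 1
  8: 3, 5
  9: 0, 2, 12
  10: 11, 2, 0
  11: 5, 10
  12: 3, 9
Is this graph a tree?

|V| = 13, |E| = 15.
Connected but with 15 > 12 edges, so it has a cycle and is not a tree.

No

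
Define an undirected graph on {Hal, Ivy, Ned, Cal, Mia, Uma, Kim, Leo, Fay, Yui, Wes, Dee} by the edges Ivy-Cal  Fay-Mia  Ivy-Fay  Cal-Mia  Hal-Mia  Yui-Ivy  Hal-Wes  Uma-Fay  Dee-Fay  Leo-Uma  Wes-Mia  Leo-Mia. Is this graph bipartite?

No

The cycle Hal-Wes-Mia-Hal has length 3, which is odd, so the graph is not bipartite.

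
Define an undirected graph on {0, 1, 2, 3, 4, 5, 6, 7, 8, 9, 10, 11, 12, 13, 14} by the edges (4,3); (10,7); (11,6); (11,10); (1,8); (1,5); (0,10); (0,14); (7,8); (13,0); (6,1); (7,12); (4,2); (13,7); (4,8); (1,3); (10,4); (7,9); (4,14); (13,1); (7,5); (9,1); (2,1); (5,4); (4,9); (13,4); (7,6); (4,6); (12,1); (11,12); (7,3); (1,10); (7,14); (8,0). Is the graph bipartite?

Yes

Color {2, 3, 5, 6, 8, 9, 10, 12, 13, 14} black and {0, 1, 4, 7, 11} white. No edge joins two same-colored vertices, so the graph is bipartite.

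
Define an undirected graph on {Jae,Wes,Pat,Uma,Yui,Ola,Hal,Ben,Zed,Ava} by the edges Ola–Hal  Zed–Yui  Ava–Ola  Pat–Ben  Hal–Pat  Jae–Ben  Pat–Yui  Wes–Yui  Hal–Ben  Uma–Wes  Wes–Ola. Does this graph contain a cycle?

Yes

The graph has 10 vertices, 11 edges, and 1 connected component.
One cycle is Hal-Ola-Wes-Yui-Pat-Hal.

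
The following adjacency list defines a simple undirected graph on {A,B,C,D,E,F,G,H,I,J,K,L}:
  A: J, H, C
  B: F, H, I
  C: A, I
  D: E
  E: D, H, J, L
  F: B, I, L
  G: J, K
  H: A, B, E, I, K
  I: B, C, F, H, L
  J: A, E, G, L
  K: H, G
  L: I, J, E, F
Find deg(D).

1

Neighbors of D: E.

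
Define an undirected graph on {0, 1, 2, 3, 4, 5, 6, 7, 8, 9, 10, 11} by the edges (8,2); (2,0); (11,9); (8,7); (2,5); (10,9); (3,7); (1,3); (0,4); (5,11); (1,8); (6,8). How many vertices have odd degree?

Degrees: 0:2, 1:2, 2:3, 3:2, 4:1, 5:2, 6:1, 7:2, 8:4, 9:2, 10:1, 11:2
Odd-degree vertices: 2, 4, 6, 10.

4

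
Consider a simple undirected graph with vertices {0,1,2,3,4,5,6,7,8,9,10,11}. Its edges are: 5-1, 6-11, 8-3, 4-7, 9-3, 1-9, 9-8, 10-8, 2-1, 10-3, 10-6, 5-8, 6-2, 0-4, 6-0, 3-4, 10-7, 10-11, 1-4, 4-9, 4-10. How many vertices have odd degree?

Degrees: 0:2, 1:4, 2:2, 3:4, 4:6, 5:2, 6:4, 7:2, 8:4, 9:4, 10:6, 11:2
Odd-degree vertices: none.

0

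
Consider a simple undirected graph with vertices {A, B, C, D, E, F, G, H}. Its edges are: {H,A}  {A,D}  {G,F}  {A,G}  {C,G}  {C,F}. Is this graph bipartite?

C-F-G-C is an odd cycle (length 3), and a bipartite graph can contain only even cycles.

No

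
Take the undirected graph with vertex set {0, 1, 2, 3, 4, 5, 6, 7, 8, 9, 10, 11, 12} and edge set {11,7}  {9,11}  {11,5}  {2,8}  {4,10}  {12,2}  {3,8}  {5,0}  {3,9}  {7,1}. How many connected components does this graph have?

3

Component: {6}
Component: {4, 10}
Component: {0, 1, 2, 3, 5, 7, 8, 9, 11, 12}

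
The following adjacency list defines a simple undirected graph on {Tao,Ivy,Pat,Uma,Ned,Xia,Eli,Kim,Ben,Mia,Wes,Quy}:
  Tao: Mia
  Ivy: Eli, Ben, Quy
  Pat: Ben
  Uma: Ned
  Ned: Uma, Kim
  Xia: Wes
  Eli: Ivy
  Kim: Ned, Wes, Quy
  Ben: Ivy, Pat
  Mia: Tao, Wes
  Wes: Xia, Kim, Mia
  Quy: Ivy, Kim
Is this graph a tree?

Yes

|V| = 12, |E| = 11.
Connected and |E| = |V| - 1, which characterizes a tree.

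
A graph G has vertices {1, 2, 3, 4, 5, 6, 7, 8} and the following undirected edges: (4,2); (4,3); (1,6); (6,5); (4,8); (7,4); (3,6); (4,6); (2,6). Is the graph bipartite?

No

The cycle 3-6-4-3 has length 3, which is odd, so the graph is not bipartite.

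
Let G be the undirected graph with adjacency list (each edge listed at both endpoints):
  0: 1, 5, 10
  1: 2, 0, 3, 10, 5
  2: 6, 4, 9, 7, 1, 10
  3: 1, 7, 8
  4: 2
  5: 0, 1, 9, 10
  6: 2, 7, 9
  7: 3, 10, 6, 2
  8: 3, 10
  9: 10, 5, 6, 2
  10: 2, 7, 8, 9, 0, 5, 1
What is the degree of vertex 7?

4

Neighbors of 7: 2, 3, 6, 10.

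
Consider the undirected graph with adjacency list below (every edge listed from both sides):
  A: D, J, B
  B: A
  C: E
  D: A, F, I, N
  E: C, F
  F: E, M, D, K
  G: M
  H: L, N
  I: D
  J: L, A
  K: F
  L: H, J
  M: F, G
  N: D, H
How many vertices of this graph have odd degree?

Degrees: A:3, B:1, C:1, D:4, E:2, F:4, G:1, H:2, I:1, J:2, K:1, L:2, M:2, N:2
Odd-degree vertices: A, B, C, G, I, K.

6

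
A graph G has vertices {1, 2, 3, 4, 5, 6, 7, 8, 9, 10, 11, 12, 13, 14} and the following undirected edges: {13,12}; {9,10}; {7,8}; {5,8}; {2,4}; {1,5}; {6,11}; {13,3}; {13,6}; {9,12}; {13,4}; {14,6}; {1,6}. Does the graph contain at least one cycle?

No

|V| = 14, |E| = 13, number of components = 1.
A forest on 14 vertices with 1 component has exactly 13 edges, which matches — so no cycle.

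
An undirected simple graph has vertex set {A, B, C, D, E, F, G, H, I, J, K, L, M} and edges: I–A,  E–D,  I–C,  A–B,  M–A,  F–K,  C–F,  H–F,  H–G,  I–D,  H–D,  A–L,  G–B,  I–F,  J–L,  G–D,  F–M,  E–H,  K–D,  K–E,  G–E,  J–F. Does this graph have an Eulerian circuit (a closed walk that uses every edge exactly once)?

No

Degrees: A:4, B:2, C:2, D:5, E:4, F:6, G:4, H:4, I:4, J:2, K:3, L:2, M:2
D, K have odd degree; an Eulerian circuit needs every degree to be even, so none exists.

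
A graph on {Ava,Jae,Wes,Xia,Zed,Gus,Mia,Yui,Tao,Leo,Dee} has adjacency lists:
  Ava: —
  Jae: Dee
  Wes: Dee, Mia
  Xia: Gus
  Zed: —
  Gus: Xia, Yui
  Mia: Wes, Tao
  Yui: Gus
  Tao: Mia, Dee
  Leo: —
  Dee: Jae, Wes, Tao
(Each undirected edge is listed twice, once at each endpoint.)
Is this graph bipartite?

Yes

Partition the vertices as {Ava, Zed, Gus, Mia, Leo, Dee} vs {Jae, Wes, Xia, Yui, Tao}. Each listed edge has one endpoint in each part, so the graph is bipartite.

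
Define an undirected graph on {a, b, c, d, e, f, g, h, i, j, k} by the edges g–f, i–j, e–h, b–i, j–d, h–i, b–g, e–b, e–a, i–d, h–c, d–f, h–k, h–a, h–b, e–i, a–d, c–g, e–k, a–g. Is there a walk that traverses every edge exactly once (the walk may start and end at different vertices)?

Yes

Degrees: a:4, b:4, c:2, d:4, e:5, f:2, g:4, h:6, i:5, j:2, k:2
Odd-degree vertices: e, i (2 total).
The non-isolated vertices are connected and exactly 2 have odd degree, so an Eulerian trail exists (from e to i).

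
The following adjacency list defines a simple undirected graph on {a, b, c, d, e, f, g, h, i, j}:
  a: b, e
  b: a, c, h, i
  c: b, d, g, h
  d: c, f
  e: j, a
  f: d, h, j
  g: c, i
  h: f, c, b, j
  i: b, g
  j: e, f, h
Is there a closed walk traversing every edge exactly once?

Degrees: a:2, b:4, c:4, d:2, e:2, f:3, g:2, h:4, i:2, j:3
Vertices with odd degree: f, j. An Eulerian circuit requires all degrees even.

No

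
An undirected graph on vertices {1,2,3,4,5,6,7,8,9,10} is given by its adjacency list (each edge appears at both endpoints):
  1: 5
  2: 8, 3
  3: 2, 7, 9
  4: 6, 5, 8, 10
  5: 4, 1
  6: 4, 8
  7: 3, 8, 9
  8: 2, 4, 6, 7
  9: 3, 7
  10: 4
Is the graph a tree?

The graph has 10 vertices and 12 edges.
A tree on 10 vertices has exactly 9 edges; this graph has 12, so it contains a cycle and is not a tree.

No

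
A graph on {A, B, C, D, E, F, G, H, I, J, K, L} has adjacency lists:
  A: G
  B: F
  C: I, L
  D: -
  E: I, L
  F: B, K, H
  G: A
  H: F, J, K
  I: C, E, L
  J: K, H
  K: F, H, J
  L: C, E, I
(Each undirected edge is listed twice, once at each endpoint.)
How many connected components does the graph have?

4

Component: {D}
Component: {A, G}
Component: {C, E, I, L}
Component: {B, F, H, J, K}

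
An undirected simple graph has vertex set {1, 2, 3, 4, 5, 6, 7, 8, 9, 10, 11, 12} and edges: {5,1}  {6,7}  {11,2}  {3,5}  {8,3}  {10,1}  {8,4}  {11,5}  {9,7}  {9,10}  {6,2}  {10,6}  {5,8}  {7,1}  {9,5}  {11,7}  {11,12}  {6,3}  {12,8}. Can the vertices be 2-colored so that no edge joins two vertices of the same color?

8-3-5-8 is an odd cycle (length 3), and a bipartite graph can contain only even cycles.

No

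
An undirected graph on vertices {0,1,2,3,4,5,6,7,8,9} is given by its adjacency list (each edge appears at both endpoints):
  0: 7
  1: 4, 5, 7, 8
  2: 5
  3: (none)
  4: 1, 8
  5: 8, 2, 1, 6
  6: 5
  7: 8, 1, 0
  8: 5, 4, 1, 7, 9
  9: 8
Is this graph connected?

No

Component: {3}
Component: {0, 1, 2, 4, 5, 6, 7, 8, 9}
There are 2 separate components, so the graph is not connected.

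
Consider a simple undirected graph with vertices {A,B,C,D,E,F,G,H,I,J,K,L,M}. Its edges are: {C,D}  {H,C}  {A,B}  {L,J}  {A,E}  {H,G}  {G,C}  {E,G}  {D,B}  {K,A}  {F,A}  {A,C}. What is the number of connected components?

Component: {I}
Component: {M}
Component: {J, L}
Component: {A, B, C, D, E, F, G, H, K}

4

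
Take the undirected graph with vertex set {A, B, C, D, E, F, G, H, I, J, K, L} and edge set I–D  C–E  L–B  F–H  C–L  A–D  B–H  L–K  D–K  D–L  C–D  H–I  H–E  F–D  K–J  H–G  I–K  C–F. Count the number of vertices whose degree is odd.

Degrees: A:1, B:2, C:4, D:6, E:2, F:3, G:1, H:5, I:3, J:1, K:4, L:4
Odd-degree vertices: A, F, G, H, I, J.

6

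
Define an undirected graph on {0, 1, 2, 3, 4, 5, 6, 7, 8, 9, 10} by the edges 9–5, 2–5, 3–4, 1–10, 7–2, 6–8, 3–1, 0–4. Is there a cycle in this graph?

The graph has 11 vertices, 8 edges, and 3 connected components.
Since 8 = 11 - 3, the graph is a forest and contains no cycle.

No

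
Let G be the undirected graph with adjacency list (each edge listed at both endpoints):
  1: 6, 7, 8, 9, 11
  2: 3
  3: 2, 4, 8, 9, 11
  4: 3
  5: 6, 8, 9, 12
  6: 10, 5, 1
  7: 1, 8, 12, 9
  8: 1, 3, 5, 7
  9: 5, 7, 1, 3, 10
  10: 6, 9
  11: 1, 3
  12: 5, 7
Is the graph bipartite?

No

The cycle 9-1-7-9 has length 3, which is odd, so the graph is not bipartite.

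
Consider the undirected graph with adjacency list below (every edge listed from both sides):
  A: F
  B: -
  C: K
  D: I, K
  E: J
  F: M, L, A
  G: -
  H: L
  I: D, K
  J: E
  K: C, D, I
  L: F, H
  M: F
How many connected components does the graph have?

5

Component: {B}
Component: {G}
Component: {E, J}
Component: {C, D, I, K}
Component: {A, F, H, L, M}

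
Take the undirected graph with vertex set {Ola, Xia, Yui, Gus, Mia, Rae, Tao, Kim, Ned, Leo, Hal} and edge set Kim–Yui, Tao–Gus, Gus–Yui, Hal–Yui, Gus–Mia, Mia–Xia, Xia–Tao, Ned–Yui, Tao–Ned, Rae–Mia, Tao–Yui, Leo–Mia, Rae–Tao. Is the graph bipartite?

The cycle Ned-Tao-Yui-Ned has length 3, which is odd, so the graph is not bipartite.

No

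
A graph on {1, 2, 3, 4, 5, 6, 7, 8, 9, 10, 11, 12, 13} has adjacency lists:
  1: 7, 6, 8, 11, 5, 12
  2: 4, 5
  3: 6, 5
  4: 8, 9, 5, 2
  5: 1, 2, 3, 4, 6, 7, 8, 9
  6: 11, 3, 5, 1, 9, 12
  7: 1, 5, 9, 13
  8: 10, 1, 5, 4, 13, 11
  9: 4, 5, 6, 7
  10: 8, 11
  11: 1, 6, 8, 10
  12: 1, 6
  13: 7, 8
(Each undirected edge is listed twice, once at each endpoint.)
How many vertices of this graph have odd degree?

Degrees: 1:6, 2:2, 3:2, 4:4, 5:8, 6:6, 7:4, 8:6, 9:4, 10:2, 11:4, 12:2, 13:2
Odd-degree vertices: none.

0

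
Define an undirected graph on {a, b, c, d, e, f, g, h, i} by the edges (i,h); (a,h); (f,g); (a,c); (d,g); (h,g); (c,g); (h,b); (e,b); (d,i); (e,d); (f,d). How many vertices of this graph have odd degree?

Degrees: a:2, b:2, c:2, d:4, e:2, f:2, g:4, h:4, i:2
Odd-degree vertices: none.

0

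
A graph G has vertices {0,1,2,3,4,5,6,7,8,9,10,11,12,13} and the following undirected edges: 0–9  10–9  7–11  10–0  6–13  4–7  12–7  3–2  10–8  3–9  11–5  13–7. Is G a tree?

The graph has 14 vertices and 12 edges.
It is not connected, so it is not a tree.

No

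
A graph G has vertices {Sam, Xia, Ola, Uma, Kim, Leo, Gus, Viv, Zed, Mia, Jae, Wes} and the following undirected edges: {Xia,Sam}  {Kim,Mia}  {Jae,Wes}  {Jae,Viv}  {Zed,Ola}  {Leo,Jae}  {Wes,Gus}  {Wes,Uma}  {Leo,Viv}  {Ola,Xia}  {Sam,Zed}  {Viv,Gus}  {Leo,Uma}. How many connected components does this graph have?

3

Component: {Kim, Mia}
Component: {Sam, Xia, Ola, Zed}
Component: {Uma, Leo, Gus, Viv, Jae, Wes}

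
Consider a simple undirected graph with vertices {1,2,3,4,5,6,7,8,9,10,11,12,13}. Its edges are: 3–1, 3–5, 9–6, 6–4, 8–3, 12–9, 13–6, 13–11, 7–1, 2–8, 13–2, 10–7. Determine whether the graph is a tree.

The graph has 13 vertices and 12 edges.
Connected and |E| = |V| - 1, which characterizes a tree.

Yes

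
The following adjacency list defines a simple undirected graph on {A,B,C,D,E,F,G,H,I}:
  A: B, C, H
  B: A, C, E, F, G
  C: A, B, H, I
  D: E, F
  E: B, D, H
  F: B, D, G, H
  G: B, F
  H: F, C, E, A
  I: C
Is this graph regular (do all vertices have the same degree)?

Degrees: A:3, B:5, C:4, D:2, E:3, F:4, G:2, H:4, I:1
Degrees are not all equal (e.g. deg(I)=1 but deg(B)=5); not regular.

No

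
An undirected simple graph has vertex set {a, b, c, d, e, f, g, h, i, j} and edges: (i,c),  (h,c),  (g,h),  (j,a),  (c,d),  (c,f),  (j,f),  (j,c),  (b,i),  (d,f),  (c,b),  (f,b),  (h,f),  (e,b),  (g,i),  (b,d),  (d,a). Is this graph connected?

Yes

A breadth-first search from a visits a, j, d, c, f, b, i, h, e, g — all 10 vertices — so the graph is connected.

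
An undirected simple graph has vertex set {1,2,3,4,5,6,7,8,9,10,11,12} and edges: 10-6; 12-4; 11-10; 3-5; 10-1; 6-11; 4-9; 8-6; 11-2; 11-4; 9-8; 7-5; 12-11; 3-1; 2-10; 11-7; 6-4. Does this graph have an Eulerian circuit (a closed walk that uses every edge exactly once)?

Degrees: 1:2, 2:2, 3:2, 4:4, 5:2, 6:4, 7:2, 8:2, 9:2, 10:4, 11:6, 12:2
Every vertex has even degree and the edges form a single connected piece, so an Eulerian circuit exists.

Yes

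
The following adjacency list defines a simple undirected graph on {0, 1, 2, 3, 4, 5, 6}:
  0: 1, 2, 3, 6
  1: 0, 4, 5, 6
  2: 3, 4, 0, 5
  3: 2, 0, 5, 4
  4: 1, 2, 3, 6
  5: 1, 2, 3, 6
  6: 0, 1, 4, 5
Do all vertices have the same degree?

Yes

Degrees: 0:4, 1:4, 2:4, 3:4, 4:4, 5:4, 6:4
Every vertex has degree 4, so the graph is 4-regular.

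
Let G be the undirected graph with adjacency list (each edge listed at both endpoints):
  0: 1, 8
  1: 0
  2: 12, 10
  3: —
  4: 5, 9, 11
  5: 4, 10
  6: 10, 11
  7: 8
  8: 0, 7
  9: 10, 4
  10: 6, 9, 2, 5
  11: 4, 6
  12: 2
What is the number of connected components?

Component: {3}
Component: {0, 1, 7, 8}
Component: {2, 4, 5, 6, 9, 10, 11, 12}

3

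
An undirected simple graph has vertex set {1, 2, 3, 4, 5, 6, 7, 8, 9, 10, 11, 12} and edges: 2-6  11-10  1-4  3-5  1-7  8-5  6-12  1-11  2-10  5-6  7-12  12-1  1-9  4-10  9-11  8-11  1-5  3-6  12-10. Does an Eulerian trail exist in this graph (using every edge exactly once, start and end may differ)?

Yes

Degrees: 1:6, 2:2, 3:2, 4:2, 5:4, 6:4, 7:2, 8:2, 9:2, 10:4, 11:4, 12:4
Odd-degree vertices: none (0 total).
With 0 odd-degree vertices and all edges in one connected piece, an Eulerian trail exists.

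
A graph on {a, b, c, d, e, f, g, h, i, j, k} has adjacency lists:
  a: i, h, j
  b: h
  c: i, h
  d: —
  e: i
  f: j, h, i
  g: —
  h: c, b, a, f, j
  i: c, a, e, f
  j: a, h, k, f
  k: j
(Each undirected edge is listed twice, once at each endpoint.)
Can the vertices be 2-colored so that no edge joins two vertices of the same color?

No

The cycle a-h-j-a has length 3, which is odd, so the graph is not bipartite.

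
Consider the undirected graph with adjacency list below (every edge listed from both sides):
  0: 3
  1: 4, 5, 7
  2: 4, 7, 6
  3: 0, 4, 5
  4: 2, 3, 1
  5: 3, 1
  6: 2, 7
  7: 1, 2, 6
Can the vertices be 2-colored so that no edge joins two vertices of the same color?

No

The cycle 6-2-7-6 has length 3, which is odd, so the graph is not bipartite.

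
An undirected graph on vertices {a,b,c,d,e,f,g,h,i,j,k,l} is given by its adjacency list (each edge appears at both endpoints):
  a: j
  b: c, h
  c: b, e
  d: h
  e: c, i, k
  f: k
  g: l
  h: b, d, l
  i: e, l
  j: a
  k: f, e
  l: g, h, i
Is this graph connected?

No

Component: {a, j}
Component: {b, c, d, e, f, g, h, i, k, l}
There are 2 separate components, so the graph is not connected.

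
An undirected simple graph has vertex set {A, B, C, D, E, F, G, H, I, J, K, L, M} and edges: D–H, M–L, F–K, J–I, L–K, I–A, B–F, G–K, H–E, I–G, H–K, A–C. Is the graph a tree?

Yes

The graph has 13 vertices and 12 edges.
Connected and |E| = |V| - 1, which characterizes a tree.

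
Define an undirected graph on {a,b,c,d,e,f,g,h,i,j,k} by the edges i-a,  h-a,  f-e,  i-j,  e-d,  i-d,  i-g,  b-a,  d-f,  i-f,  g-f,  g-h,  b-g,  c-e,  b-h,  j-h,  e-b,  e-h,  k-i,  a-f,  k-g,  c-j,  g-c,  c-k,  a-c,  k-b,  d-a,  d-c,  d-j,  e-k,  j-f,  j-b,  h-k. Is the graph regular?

Yes

Degrees: a:6, b:6, c:6, d:6, e:6, f:6, g:6, h:6, i:6, j:6, k:6
All degrees equal 6; the graph is regular.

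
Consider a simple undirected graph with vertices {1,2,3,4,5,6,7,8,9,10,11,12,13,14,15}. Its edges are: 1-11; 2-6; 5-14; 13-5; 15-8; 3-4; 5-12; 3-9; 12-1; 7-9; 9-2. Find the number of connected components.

Component: {10}
Component: {8, 15}
Component: {1, 5, 11, 12, 13, 14}
Component: {2, 3, 4, 6, 7, 9}

4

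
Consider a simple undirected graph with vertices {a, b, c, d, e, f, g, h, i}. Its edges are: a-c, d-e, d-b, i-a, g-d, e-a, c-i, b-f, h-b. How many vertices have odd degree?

6

Degrees: a:3, b:3, c:2, d:3, e:2, f:1, g:1, h:1, i:2
Odd-degree vertices: a, b, d, f, g, h.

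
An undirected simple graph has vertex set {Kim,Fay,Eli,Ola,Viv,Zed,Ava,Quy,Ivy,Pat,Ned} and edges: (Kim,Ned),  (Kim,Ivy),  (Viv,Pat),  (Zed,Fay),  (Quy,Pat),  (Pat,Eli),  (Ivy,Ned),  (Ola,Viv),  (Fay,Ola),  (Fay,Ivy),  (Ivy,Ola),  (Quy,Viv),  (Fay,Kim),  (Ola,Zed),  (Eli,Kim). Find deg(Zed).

2

Neighbors of Zed: Fay, Ola.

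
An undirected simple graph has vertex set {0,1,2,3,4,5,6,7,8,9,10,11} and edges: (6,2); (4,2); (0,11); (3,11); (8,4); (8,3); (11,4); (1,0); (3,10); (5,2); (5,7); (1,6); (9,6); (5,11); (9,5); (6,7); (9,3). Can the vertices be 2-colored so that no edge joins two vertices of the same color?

Color {1, 2, 7, 8, 9, 10, 11} black and {0, 3, 4, 5, 6} white. No edge joins two same-colored vertices, so the graph is bipartite.

Yes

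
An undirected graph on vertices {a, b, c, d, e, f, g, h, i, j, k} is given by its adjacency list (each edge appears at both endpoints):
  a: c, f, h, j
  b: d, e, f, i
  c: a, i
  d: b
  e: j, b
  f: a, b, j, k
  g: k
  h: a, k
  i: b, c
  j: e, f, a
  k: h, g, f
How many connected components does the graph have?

1

Component: {a, b, c, d, e, f, g, h, i, j, k}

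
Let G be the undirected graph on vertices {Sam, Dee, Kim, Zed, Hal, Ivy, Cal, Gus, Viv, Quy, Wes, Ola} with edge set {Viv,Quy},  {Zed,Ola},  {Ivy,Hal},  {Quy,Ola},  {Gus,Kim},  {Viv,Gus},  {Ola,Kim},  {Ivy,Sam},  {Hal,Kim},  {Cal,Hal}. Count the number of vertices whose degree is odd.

Degrees: Sam:1, Dee:0, Kim:3, Zed:1, Hal:3, Ivy:2, Cal:1, Gus:2, Viv:2, Quy:2, Wes:0, Ola:3
Odd-degree vertices: Sam, Kim, Zed, Hal, Cal, Ola.

6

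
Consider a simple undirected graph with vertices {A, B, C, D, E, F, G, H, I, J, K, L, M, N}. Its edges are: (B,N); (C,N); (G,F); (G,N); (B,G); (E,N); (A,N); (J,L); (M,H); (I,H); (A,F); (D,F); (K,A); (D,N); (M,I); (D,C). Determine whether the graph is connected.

Component: {J, L}
Component: {H, I, M}
Component: {A, B, C, D, E, F, G, K, N}
There are 3 separate components, so the graph is not connected.

No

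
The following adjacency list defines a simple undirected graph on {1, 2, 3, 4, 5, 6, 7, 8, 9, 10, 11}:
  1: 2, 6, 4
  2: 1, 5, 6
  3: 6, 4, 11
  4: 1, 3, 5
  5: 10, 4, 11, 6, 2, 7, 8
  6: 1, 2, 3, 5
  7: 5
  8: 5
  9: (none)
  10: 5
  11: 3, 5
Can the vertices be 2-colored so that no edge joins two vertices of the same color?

The cycle 6-2-5-6 has length 3, which is odd, so the graph is not bipartite.

No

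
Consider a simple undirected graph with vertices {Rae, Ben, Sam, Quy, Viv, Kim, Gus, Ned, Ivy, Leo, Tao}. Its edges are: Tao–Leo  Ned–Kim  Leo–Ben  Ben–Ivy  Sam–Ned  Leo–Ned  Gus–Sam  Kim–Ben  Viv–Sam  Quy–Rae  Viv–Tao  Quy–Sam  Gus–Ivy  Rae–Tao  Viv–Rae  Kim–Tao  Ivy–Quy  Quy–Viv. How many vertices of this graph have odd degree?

Degrees: Rae:3, Ben:3, Sam:4, Quy:4, Viv:4, Kim:3, Gus:2, Ned:3, Ivy:3, Leo:3, Tao:4
Odd-degree vertices: Rae, Ben, Kim, Ned, Ivy, Leo.

6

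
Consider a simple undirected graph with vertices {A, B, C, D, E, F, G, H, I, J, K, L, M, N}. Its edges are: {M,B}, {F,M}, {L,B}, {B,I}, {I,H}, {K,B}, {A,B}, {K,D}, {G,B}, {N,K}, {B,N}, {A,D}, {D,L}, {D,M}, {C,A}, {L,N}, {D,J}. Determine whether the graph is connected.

No

Component: {E}
Component: {A, B, C, D, F, G, H, I, J, K, L, M, N}
No edge joins these 2 groups, so the graph is disconnected.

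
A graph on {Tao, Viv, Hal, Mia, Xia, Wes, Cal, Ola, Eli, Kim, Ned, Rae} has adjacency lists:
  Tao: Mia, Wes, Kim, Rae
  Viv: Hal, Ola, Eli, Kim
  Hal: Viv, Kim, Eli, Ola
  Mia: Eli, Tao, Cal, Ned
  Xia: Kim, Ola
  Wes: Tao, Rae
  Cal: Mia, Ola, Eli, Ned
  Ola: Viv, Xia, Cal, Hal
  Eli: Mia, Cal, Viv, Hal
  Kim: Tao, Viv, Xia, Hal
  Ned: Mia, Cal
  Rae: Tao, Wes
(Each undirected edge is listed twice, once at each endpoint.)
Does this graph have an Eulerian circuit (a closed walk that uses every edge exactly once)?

Yes

Degrees: Tao:4, Viv:4, Hal:4, Mia:4, Xia:2, Wes:2, Cal:4, Ola:4, Eli:4, Kim:4, Ned:2, Rae:2
Every vertex has even degree and the edges form a single connected piece, so an Eulerian circuit exists.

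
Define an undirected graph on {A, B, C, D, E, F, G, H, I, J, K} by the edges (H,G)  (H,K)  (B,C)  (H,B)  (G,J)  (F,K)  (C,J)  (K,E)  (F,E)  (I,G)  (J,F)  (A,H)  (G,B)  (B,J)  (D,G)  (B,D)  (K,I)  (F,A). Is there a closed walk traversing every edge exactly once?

Degrees: A:2, B:5, C:2, D:2, E:2, F:4, G:5, H:4, I:2, J:4, K:4
Vertices with odd degree: B, G. An Eulerian circuit requires all degrees even.

No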